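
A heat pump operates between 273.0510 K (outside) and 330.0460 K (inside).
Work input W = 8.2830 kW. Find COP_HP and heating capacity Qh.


COP = 330.0460 / 56.9950 = 5.7908
Qh = 5.7908 * 8.2830 = 47.9651 kW

COP = 5.7908, Qh = 47.9651 kW


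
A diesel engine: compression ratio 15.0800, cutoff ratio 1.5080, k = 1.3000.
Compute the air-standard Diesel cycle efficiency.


r^(k-1) = 2.2569
rc^k = 1.7058
eta = 0.5265 = 52.6479%

52.6479%


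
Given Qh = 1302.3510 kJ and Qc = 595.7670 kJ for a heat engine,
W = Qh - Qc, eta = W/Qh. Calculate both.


W = 1302.3510 - 595.7670 = 706.5840 kJ
eta = 706.5840 / 1302.3510 = 0.5425 = 54.2545%

W = 706.5840 kJ, eta = 54.2545%


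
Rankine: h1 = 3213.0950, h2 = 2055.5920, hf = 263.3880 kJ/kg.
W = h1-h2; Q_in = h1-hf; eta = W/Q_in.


W = 1157.5030 kJ/kg
Q_in = 2949.7070 kJ/kg
eta = 0.3924 = 39.2413%

eta = 39.2413%


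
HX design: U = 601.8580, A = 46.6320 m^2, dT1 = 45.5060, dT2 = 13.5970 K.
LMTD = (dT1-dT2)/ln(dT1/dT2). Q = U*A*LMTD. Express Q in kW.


LMTD = 26.4148 K
Q = 601.8580 * 46.6320 * 26.4148 = 741354.8538 W = 741.3549 kW

741.3549 kW


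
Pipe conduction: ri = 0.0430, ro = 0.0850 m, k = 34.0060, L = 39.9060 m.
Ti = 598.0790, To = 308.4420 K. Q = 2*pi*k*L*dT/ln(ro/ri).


dT = 289.6370 K
ln(ro/ri) = 0.6815
Q = 2*pi*34.0060*39.9060*289.6370 / 0.6815 = 3624039.6006 W

3624039.6006 W


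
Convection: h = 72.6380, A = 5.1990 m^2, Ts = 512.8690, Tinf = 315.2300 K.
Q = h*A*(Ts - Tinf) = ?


dT = 197.6390 K
Q = 72.6380 * 5.1990 * 197.6390 = 74637.3726 W

74637.3726 W


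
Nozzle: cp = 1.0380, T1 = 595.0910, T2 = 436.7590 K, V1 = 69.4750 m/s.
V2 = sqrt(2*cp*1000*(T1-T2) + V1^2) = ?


dT = 158.3320 K
2*cp*1000*dT = 328697.2320
V1^2 = 4826.7756
V2 = sqrt(333524.0076) = 577.5154 m/s

577.5154 m/s


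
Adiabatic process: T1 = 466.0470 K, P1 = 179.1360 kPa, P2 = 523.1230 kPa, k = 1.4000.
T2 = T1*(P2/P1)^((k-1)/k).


(k-1)/k = 0.2857
(P2/P1)^exp = 1.3582
T2 = 466.0470 * 1.3582 = 633.0050 K

633.0050 K


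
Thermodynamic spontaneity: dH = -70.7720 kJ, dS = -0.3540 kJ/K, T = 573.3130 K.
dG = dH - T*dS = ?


T*dS = 573.3130 * -0.3540 = -202.9528 kJ
dG = -70.7720 + 202.9528 = 132.1808 kJ (non-spontaneous)

dG = 132.1808 kJ, non-spontaneous


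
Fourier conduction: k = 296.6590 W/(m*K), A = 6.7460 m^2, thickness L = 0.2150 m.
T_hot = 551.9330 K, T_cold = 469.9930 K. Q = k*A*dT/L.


dT = 81.9400 K
Q = 296.6590 * 6.7460 * 81.9400 / 0.2150 = 762713.3798 W

762713.3798 W


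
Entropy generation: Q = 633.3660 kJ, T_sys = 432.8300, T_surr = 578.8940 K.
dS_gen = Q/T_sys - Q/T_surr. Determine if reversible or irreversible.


dS_sys = 633.3660/432.8300 = 1.4633 kJ/K
dS_surr = -633.3660/578.8940 = -1.0941 kJ/K
dS_gen = 1.4633 - 1.0941 = 0.3692 kJ/K (irreversible)

dS_gen = 0.3692 kJ/K, irreversible


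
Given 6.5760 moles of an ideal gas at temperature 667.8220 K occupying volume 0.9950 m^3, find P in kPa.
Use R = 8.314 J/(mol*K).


P = nRT/V = 6.5760 * 8.314 * 667.8220 / 0.9950
= 36511.7414 / 0.9950 = 36695.2175 Pa = 36.6952 kPa

36.6952 kPa


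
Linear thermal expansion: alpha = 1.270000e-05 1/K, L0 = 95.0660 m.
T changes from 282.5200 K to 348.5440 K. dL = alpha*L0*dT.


dT = 66.0240 K
dL = 1.270000e-05 * 95.0660 * 66.0240 = 0.079713 m
L_final = 95.145713 m

dL = 0.079713 m


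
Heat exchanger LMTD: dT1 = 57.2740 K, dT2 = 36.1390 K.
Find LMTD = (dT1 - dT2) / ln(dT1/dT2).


dT1/dT2 = 1.5848
ln(dT1/dT2) = 0.4605
LMTD = 21.1350 / 0.4605 = 45.8983 K

45.8983 K


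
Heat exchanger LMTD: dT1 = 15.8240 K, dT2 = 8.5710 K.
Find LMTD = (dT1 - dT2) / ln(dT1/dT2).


dT1/dT2 = 1.8462
ln(dT1/dT2) = 0.6131
LMTD = 7.2530 / 0.6131 = 11.8292 K

11.8292 K


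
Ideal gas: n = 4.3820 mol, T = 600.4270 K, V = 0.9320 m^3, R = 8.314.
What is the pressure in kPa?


P = nRT/V = 4.3820 * 8.314 * 600.4270 / 0.9320
= 21874.7252 / 0.9320 = 23470.7352 Pa = 23.4707 kPa

23.4707 kPa


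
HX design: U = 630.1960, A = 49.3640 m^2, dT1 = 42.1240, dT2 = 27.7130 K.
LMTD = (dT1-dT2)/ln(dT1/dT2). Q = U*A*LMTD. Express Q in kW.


LMTD = 34.4171 K
Q = 630.1960 * 49.3640 * 34.4171 = 1070682.0310 W = 1070.6820 kW

1070.6820 kW


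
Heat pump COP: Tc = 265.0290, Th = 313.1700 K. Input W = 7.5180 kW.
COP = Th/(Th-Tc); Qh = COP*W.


COP = 313.1700 / 48.1410 = 6.5053
Qh = 6.5053 * 7.5180 = 48.9066 kW

COP = 6.5053, Qh = 48.9066 kW


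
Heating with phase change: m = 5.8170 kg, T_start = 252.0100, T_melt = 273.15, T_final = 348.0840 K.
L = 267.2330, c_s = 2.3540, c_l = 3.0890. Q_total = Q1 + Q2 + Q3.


Q1 (sensible, solid) = 5.8170 * 2.3540 * 21.1400 = 289.4746 kJ
Q2 (latent) = 5.8170 * 267.2330 = 1554.4944 kJ
Q3 (sensible, liquid) = 5.8170 * 3.0890 * 74.9340 = 1346.4675 kJ
Q_total = 3190.4365 kJ

3190.4365 kJ


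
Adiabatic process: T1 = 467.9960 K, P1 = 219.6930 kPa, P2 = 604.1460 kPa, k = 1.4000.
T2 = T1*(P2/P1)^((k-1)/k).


(k-1)/k = 0.2857
(P2/P1)^exp = 1.3351
T2 = 467.9960 * 1.3351 = 624.8327 K

624.8327 K


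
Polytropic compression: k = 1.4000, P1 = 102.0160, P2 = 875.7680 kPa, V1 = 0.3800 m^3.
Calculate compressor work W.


(k-1)/k = 0.2857
(P2/P1)^exp = 1.8483
W = 3.5000 * 102.0160 * 0.3800 * (1.8483 - 1) = 115.1013 kJ

115.1013 kJ


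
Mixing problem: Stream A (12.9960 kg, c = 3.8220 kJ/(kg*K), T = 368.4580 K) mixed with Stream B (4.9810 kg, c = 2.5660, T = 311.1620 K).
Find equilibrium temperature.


num = 22278.6093
den = 62.4520
Tf = 356.7320 K

356.7320 K


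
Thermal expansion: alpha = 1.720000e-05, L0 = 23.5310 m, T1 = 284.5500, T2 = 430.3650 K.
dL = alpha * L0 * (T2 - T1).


dT = 145.8150 K
dL = 1.720000e-05 * 23.5310 * 145.8150 = 0.059016 m
L_final = 23.590016 m

dL = 0.059016 m


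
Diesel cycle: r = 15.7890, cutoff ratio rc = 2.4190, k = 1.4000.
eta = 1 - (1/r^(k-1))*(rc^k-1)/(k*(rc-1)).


r^(k-1) = 3.0154
rc^k = 3.4442
eta = 0.5920 = 59.1975%

59.1975%


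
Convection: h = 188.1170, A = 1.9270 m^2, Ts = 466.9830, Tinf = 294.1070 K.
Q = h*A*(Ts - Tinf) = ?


dT = 172.8760 K
Q = 188.1170 * 1.9270 * 172.8760 = 62667.8022 W

62667.8022 W


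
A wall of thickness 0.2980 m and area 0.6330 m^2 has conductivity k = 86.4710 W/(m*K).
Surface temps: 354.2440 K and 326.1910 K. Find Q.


dT = 28.0530 K
Q = 86.4710 * 0.6330 * 28.0530 / 0.2980 = 5152.7283 W

5152.7283 W


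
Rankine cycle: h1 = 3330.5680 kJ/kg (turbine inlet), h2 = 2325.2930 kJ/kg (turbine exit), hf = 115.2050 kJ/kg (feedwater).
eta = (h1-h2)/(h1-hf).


W = 1005.2750 kJ/kg
Q_in = 3215.3630 kJ/kg
eta = 0.3126 = 31.2647%

eta = 31.2647%


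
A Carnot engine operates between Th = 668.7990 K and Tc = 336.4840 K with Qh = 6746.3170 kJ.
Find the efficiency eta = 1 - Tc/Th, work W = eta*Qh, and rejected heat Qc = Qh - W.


eta = 1 - 336.4840/668.7990 = 0.4969
W = 0.4969 * 6746.3170 = 3352.1317 kJ
Qc = 6746.3170 - 3352.1317 = 3394.1853 kJ

eta = 49.6883%, W = 3352.1317 kJ, Qc = 3394.1853 kJ


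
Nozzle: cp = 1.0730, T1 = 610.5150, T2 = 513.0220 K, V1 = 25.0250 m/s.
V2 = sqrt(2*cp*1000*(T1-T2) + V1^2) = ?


dT = 97.4930 K
2*cp*1000*dT = 209219.9780
V1^2 = 626.2506
V2 = sqrt(209846.2286) = 458.0898 m/s

458.0898 m/s


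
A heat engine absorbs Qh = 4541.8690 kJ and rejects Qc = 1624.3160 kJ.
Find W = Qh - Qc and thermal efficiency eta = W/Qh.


W = 4541.8690 - 1624.3160 = 2917.5530 kJ
eta = 2917.5530 / 4541.8690 = 0.6424 = 64.2368%

W = 2917.5530 kJ, eta = 64.2368%


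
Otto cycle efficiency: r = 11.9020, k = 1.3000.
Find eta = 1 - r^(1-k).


r^(k-1) = 2.1023
eta = 1 - 1/2.1023 = 0.5243 = 52.4321%

52.4321%


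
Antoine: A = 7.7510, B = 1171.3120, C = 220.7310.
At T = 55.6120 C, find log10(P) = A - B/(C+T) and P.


C+T = 276.3430
B/(C+T) = 4.2386
log10(P) = 7.7510 - 4.2386 = 3.5124
P = 10^3.5124 = 3253.7449 mmHg

3253.7449 mmHg


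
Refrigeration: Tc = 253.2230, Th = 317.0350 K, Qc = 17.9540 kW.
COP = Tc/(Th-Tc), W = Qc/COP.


COP = 253.2230 / 63.8120 = 3.9683
W = 17.9540 / 3.9683 = 4.5244 kW

COP = 3.9683, W = 4.5244 kW


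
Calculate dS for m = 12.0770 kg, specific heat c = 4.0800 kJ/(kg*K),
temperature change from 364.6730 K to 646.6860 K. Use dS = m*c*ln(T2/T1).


T2/T1 = 1.7733
ln(T2/T1) = 0.5729
dS = 12.0770 * 4.0800 * 0.5729 = 28.2272 kJ/K

28.2272 kJ/K


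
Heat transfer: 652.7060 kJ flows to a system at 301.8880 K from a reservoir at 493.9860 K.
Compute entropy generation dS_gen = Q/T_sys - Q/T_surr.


dS_sys = 652.7060/301.8880 = 2.1621 kJ/K
dS_surr = -652.7060/493.9860 = -1.3213 kJ/K
dS_gen = 2.1621 - 1.3213 = 0.8408 kJ/K (irreversible)

dS_gen = 0.8408 kJ/K, irreversible


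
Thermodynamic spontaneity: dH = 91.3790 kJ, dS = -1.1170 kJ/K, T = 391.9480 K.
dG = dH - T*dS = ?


T*dS = 391.9480 * -1.1170 = -437.8059 kJ
dG = 91.3790 + 437.8059 = 529.1849 kJ (non-spontaneous)

dG = 529.1849 kJ, non-spontaneous


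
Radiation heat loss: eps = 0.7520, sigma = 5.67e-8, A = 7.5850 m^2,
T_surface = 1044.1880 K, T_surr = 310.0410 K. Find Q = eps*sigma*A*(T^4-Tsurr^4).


T^4 = 1.1888e+12
Tsurr^4 = 9.2401e+09
Q = 0.7520 * 5.67e-8 * 7.5850 * 1.1796e+12 = 381489.4463 W

381489.4463 W


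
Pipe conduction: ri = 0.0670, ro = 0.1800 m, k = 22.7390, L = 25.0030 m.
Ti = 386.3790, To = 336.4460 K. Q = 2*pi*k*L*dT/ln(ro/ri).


dT = 49.9330 K
ln(ro/ri) = 0.9883
Q = 2*pi*22.7390*25.0030*49.9330 / 0.9883 = 180491.9900 W

180491.9900 W


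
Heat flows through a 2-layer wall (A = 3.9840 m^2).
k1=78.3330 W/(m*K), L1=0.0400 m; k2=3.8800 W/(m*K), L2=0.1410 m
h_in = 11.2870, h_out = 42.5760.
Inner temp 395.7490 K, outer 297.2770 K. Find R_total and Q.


R_conv_in = 1/(11.2870*3.9840) = 0.0222
R_1 = 0.0400/(78.3330*3.9840) = 0.0001
R_2 = 0.1410/(3.8800*3.9840) = 0.0091
R_conv_out = 1/(42.5760*3.9840) = 0.0059
R_total = 0.0374 K/W
Q = 98.4720 / 0.0374 = 2634.1051 W

R_total = 0.0374 K/W, Q = 2634.1051 W


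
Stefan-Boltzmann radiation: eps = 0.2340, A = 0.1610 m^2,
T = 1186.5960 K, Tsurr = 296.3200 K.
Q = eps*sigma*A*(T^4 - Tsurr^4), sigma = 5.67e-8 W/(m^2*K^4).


T^4 = 1.9825e+12
Tsurr^4 = 7.7098e+09
Q = 0.2340 * 5.67e-8 * 0.1610 * 1.9748e+12 = 4218.3642 W

4218.3642 W


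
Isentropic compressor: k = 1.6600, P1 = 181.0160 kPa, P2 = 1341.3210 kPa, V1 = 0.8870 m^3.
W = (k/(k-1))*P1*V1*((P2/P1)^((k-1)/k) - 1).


(k-1)/k = 0.3976
(P2/P1)^exp = 2.2173
W = 2.5152 * 181.0160 * 0.8870 * (2.2173 - 1) = 491.6014 kJ

491.6014 kJ


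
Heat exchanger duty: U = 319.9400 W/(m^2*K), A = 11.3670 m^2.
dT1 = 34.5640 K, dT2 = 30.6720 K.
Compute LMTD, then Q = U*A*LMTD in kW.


LMTD = 32.5793 K
Q = 319.9400 * 11.3670 * 32.5793 = 118482.8967 W = 118.4829 kW

118.4829 kW


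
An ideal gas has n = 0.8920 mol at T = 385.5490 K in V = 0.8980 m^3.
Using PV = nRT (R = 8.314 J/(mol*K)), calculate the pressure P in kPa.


P = nRT/V = 0.8920 * 8.314 * 385.5490 / 0.8980
= 2859.2653 / 0.8980 = 3184.0371 Pa = 3.1840 kPa

3.1840 kPa


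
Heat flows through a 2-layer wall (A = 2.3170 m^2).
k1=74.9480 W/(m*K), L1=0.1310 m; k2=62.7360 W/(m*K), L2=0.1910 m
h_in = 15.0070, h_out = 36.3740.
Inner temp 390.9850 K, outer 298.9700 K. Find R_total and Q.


R_conv_in = 1/(15.0070*2.3170) = 0.0288
R_1 = 0.1310/(74.9480*2.3170) = 0.0008
R_2 = 0.1910/(62.7360*2.3170) = 0.0013
R_conv_out = 1/(36.3740*2.3170) = 0.0119
R_total = 0.0427 K/W
Q = 92.0150 / 0.0427 = 2155.2619 W

R_total = 0.0427 K/W, Q = 2155.2619 W


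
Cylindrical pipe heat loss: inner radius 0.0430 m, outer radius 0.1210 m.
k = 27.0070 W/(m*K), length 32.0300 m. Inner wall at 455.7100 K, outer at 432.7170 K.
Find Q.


dT = 22.9930 K
ln(ro/ri) = 1.0346
Q = 2*pi*27.0070*32.0300*22.9930 / 1.0346 = 120792.6013 W

120792.6013 W


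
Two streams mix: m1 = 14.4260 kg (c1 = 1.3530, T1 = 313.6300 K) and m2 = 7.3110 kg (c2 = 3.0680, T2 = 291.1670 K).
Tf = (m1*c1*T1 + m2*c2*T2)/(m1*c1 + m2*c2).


num = 12652.4678
den = 41.9485
Tf = 301.6189 K

301.6189 K


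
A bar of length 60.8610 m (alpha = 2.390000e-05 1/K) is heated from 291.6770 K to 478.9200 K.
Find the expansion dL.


dT = 187.2430 K
dL = 2.390000e-05 * 60.8610 * 187.2430 = 0.272360 m
L_final = 61.133360 m

dL = 0.272360 m


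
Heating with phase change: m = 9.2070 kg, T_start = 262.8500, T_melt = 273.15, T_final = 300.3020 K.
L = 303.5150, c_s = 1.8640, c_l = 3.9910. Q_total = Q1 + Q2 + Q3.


Q1 (sensible, solid) = 9.2070 * 1.8640 * 10.3000 = 176.7670 kJ
Q2 (latent) = 9.2070 * 303.5150 = 2794.4626 kJ
Q3 (sensible, liquid) = 9.2070 * 3.9910 * 27.1520 = 997.7040 kJ
Q_total = 3968.9336 kJ

3968.9336 kJ


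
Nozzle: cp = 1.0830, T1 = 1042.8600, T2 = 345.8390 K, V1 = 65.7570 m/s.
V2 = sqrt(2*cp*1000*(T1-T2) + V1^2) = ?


dT = 697.0210 K
2*cp*1000*dT = 1509747.4860
V1^2 = 4323.9830
V2 = sqrt(1514071.4690) = 1230.4761 m/s

1230.4761 m/s


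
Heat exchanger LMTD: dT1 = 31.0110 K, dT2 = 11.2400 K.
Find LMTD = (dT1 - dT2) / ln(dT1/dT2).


dT1/dT2 = 2.7590
ln(dT1/dT2) = 1.0149
LMTD = 19.7710 / 1.0149 = 19.4814 K

19.4814 K


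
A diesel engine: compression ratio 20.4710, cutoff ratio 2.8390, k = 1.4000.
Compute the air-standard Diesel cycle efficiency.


r^(k-1) = 3.3455
rc^k = 4.3095
eta = 0.6158 = 61.5760%

61.5760%


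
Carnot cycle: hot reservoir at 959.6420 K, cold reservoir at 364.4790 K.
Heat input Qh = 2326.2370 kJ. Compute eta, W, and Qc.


eta = 1 - 364.4790/959.6420 = 0.6202
W = 0.6202 * 2326.2370 = 1442.7153 kJ
Qc = 2326.2370 - 1442.7153 = 883.5217 kJ

eta = 62.0193%, W = 1442.7153 kJ, Qc = 883.5217 kJ


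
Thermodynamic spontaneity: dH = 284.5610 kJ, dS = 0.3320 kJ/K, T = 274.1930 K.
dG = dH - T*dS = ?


T*dS = 274.1930 * 0.3320 = 91.0321 kJ
dG = 284.5610 - 91.0321 = 193.5289 kJ (non-spontaneous)

dG = 193.5289 kJ, non-spontaneous


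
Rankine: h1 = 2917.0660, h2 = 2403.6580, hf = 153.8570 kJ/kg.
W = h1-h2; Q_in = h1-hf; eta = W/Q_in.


W = 513.4080 kJ/kg
Q_in = 2763.2090 kJ/kg
eta = 0.1858 = 18.5801%

eta = 18.5801%


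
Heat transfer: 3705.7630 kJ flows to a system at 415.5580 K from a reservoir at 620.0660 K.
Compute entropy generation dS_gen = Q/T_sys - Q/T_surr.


dS_sys = 3705.7630/415.5580 = 8.9176 kJ/K
dS_surr = -3705.7630/620.0660 = -5.9764 kJ/K
dS_gen = 8.9176 - 5.9764 = 2.9412 kJ/K (irreversible)

dS_gen = 2.9412 kJ/K, irreversible


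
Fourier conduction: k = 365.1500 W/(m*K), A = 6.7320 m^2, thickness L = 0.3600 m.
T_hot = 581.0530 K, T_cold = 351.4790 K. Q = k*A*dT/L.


dT = 229.5740 K
Q = 365.1500 * 6.7320 * 229.5740 / 0.3600 = 1567601.2921 W

1567601.2921 W


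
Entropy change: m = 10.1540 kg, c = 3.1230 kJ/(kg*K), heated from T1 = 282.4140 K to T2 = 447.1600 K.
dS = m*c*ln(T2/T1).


T2/T1 = 1.5833
ln(T2/T1) = 0.4595
dS = 10.1540 * 3.1230 * 0.4595 = 14.5725 kJ/K

14.5725 kJ/K


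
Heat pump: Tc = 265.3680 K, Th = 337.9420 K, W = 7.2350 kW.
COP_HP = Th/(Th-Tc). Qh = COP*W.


COP = 337.9420 / 72.5740 = 4.6565
Qh = 4.6565 * 7.2350 = 33.6899 kW

COP = 4.6565, Qh = 33.6899 kW


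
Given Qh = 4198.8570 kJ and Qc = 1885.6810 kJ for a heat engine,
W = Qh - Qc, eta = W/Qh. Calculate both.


W = 4198.8570 - 1885.6810 = 2313.1760 kJ
eta = 2313.1760 / 4198.8570 = 0.5509 = 55.0906%

W = 2313.1760 kJ, eta = 55.0906%


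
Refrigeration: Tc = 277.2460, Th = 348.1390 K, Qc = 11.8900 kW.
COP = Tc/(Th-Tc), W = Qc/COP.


COP = 277.2460 / 70.8930 = 3.9108
W = 11.8900 / 3.9108 = 3.0403 kW

COP = 3.9108, W = 3.0403 kW


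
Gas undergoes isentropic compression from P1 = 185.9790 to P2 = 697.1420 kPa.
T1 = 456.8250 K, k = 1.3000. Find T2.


(k-1)/k = 0.2308
(P2/P1)^exp = 1.3565
T2 = 456.8250 * 1.3565 = 619.6957 K

619.6957 K


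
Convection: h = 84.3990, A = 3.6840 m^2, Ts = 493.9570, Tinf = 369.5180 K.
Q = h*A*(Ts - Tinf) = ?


dT = 124.4390 K
Q = 84.3990 * 3.6840 * 124.4390 = 38691.3101 W

38691.3101 W


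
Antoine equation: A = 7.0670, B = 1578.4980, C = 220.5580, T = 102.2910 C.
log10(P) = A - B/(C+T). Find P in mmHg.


C+T = 322.8490
B/(C+T) = 4.8893
log10(P) = 7.0670 - 4.8893 = 2.1777
P = 10^2.1777 = 150.5648 mmHg

150.5648 mmHg


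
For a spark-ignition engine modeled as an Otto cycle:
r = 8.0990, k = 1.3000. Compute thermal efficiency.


r^(k-1) = 1.8730
eta = 1 - 1/1.8730 = 0.4661 = 46.6087%

46.6087%


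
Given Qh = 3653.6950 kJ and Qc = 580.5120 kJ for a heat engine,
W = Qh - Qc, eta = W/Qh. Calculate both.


W = 3653.6950 - 580.5120 = 3073.1830 kJ
eta = 3073.1830 / 3653.6950 = 0.8411 = 84.1116%

W = 3073.1830 kJ, eta = 84.1116%


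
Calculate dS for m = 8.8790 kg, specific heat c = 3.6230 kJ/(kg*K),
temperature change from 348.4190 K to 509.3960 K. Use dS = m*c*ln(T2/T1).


T2/T1 = 1.4620
ln(T2/T1) = 0.3798
dS = 8.8790 * 3.6230 * 0.3798 = 12.2183 kJ/K

12.2183 kJ/K


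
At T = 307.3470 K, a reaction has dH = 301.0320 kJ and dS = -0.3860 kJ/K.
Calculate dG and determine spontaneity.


T*dS = 307.3470 * -0.3860 = -118.6359 kJ
dG = 301.0320 + 118.6359 = 419.6679 kJ (non-spontaneous)

dG = 419.6679 kJ, non-spontaneous


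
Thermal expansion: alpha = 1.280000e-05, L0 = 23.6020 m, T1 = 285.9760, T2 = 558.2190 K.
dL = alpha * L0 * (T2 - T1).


dT = 272.2430 K
dL = 1.280000e-05 * 23.6020 * 272.2430 = 0.082246 m
L_final = 23.684246 m

dL = 0.082246 m


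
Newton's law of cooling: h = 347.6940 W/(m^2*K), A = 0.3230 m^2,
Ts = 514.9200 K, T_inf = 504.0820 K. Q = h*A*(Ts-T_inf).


dT = 10.8380 K
Q = 347.6940 * 0.3230 * 10.8380 = 1217.1633 W

1217.1633 W


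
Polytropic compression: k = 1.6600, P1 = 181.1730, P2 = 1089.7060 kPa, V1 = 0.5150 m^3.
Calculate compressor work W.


(k-1)/k = 0.3976
(P2/P1)^exp = 2.0408
W = 2.5152 * 181.1730 * 0.5150 * (2.0408 - 1) = 244.2578 kJ

244.2578 kJ


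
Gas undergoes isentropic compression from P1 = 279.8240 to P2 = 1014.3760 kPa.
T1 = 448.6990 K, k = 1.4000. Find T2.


(k-1)/k = 0.2857
(P2/P1)^exp = 1.4448
T2 = 448.6990 * 1.4448 = 648.2747 K

648.2747 K


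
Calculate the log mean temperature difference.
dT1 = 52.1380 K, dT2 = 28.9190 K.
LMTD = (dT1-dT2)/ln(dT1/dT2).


dT1/dT2 = 1.8029
ln(dT1/dT2) = 0.5894
LMTD = 23.2190 / 0.5894 = 39.3946 K

39.3946 K


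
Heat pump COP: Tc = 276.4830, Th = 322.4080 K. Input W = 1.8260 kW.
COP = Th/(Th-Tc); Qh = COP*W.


COP = 322.4080 / 45.9250 = 7.0203
Qh = 7.0203 * 1.8260 = 12.8191 kW

COP = 7.0203, Qh = 12.8191 kW


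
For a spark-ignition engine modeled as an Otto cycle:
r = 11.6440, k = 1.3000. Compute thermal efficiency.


r^(k-1) = 2.0885
eta = 1 - 1/2.0885 = 0.5212 = 52.1183%

52.1183%


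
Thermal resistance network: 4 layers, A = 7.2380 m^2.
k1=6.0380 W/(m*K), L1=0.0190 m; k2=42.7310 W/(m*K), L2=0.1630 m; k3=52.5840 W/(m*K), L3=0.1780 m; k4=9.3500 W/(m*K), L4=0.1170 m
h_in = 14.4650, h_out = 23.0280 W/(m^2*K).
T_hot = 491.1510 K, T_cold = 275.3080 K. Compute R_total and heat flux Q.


R_conv_in = 1/(14.4650*7.2380) = 0.0096
R_1 = 0.0190/(6.0380*7.2380) = 0.0004
R_2 = 0.1630/(42.7310*7.2380) = 0.0005
R_3 = 0.1780/(52.5840*7.2380) = 0.0005
R_4 = 0.1170/(9.3500*7.2380) = 0.0017
R_conv_out = 1/(23.0280*7.2380) = 0.0060
R_total = 0.0187 K/W
Q = 215.8430 / 0.0187 = 11536.7032 W

R_total = 0.0187 K/W, Q = 11536.7032 W


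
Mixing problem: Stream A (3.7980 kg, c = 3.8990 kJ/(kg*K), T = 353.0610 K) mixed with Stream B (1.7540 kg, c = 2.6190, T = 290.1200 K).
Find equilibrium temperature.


num = 6561.0010
den = 19.4021
Tf = 338.1588 K

338.1588 K


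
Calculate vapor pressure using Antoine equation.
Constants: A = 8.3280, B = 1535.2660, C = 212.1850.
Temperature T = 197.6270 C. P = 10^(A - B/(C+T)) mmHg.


C+T = 409.8120
B/(C+T) = 3.7463
log10(P) = 8.3280 - 3.7463 = 4.5817
P = 10^4.5817 = 38170.7751 mmHg

38170.7751 mmHg


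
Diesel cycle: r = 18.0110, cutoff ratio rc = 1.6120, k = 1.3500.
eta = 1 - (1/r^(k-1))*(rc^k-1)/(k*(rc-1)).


r^(k-1) = 2.7507
rc^k = 1.9052
eta = 0.6017 = 60.1686%

60.1686%


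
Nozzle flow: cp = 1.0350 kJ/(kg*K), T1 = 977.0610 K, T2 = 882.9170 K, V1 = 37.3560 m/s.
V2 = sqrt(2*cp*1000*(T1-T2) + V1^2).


dT = 94.1440 K
2*cp*1000*dT = 194878.0800
V1^2 = 1395.4707
V2 = sqrt(196273.5507) = 443.0277 m/s

443.0277 m/s


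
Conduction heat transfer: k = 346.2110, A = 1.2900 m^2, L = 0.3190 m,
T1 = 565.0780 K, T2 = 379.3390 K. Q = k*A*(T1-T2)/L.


dT = 185.7390 K
Q = 346.2110 * 1.2900 * 185.7390 / 0.3190 = 260041.6977 W

260041.6977 W


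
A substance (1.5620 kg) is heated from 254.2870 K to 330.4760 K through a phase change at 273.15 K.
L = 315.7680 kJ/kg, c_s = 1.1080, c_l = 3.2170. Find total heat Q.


Q1 (sensible, solid) = 1.5620 * 1.1080 * 18.8630 = 32.6461 kJ
Q2 (latent) = 1.5620 * 315.7680 = 493.2296 kJ
Q3 (sensible, liquid) = 1.5620 * 3.2170 * 57.3260 = 288.0605 kJ
Q_total = 813.9362 kJ

813.9362 kJ


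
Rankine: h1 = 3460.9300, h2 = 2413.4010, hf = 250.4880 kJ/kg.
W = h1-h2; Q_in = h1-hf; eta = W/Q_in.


W = 1047.5290 kJ/kg
Q_in = 3210.4420 kJ/kg
eta = 0.3263 = 32.6288%

eta = 32.6288%


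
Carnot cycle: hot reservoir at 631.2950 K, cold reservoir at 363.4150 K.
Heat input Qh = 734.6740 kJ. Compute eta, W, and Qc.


eta = 1 - 363.4150/631.2950 = 0.4243
W = 0.4243 * 734.6740 = 311.7472 kJ
Qc = 734.6740 - 311.7472 = 422.9268 kJ

eta = 42.4334%, W = 311.7472 kJ, Qc = 422.9268 kJ


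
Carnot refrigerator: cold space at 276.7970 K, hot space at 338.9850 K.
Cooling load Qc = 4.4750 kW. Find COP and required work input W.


COP = 276.7970 / 62.1880 = 4.4510
W = 4.4750 / 4.4510 = 1.0054 kW

COP = 4.4510, W = 1.0054 kW


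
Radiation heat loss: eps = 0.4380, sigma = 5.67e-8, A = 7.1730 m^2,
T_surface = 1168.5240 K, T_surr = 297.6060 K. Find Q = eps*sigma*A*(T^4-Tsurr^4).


T^4 = 1.8644e+12
Tsurr^4 = 7.8445e+09
Q = 0.4380 * 5.67e-8 * 7.1730 * 1.8566e+12 = 330732.9248 W

330732.9248 W


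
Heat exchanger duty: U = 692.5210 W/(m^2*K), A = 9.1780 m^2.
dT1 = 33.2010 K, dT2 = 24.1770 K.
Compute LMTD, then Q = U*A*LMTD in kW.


LMTD = 28.4509 K
Q = 692.5210 * 9.1780 * 28.4509 = 180832.5969 W = 180.8326 kW

180.8326 kW


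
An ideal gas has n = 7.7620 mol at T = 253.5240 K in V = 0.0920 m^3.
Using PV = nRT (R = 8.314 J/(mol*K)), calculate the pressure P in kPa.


P = nRT/V = 7.7620 * 8.314 * 253.5240 / 0.0920
= 16360.7322 / 0.0920 = 177834.0460 Pa = 177.8340 kPa

177.8340 kPa


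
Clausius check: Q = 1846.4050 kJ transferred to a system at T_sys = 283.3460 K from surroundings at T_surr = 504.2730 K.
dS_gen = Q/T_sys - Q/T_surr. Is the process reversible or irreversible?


dS_sys = 1846.4050/283.3460 = 6.5164 kJ/K
dS_surr = -1846.4050/504.2730 = -3.6615 kJ/K
dS_gen = 6.5164 - 3.6615 = 2.8549 kJ/K (irreversible)

dS_gen = 2.8549 kJ/K, irreversible


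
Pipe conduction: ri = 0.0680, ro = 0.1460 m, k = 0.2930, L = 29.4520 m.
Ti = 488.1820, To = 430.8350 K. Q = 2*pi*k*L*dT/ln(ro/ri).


dT = 57.3470 K
ln(ro/ri) = 0.7641
Q = 2*pi*0.2930*29.4520*57.3470 / 0.7641 = 4069.3346 W

4069.3346 W


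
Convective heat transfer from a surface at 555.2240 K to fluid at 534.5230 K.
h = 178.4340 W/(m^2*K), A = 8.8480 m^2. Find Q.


dT = 20.7010 K
Q = 178.4340 * 8.8480 * 20.7010 = 32682.4082 W

32682.4082 W


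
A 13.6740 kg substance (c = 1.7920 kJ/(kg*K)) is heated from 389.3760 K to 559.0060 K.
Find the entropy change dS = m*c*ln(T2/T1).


T2/T1 = 1.4356
ln(T2/T1) = 0.3616
dS = 13.6740 * 1.7920 * 0.3616 = 8.8609 kJ/K

8.8609 kJ/K


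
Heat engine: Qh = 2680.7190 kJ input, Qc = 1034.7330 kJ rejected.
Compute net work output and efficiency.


W = 2680.7190 - 1034.7330 = 1645.9860 kJ
eta = 1645.9860 / 2680.7190 = 0.6140 = 61.4009%

W = 1645.9860 kJ, eta = 61.4009%


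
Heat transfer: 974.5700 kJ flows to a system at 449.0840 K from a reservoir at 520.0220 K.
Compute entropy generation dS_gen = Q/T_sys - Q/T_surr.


dS_sys = 974.5700/449.0840 = 2.1701 kJ/K
dS_surr = -974.5700/520.0220 = -1.8741 kJ/K
dS_gen = 2.1701 - 1.8741 = 0.2960 kJ/K (irreversible)

dS_gen = 0.2960 kJ/K, irreversible


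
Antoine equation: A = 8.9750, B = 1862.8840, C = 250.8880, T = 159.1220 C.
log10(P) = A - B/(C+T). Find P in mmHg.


C+T = 410.0100
B/(C+T) = 4.5435
log10(P) = 8.9750 - 4.5435 = 4.4315
P = 10^4.4315 = 27007.9304 mmHg

27007.9304 mmHg


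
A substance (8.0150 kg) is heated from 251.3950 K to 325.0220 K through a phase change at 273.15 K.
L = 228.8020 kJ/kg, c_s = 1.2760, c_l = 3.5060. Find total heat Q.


Q1 (sensible, solid) = 8.0150 * 1.2760 * 21.7550 = 222.4914 kJ
Q2 (latent) = 8.0150 * 228.8020 = 1833.8480 kJ
Q3 (sensible, liquid) = 8.0150 * 3.5060 * 51.8720 = 1457.6338 kJ
Q_total = 3513.9733 kJ

3513.9733 kJ


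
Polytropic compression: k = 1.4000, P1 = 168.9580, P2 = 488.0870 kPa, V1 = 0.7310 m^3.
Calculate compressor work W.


(k-1)/k = 0.2857
(P2/P1)^exp = 1.3540
W = 3.5000 * 168.9580 * 0.7310 * (1.3540 - 1) = 153.0472 kJ

153.0472 kJ


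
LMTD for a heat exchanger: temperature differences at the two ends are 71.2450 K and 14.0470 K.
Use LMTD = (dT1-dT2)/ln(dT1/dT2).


dT1/dT2 = 5.0719
ln(dT1/dT2) = 1.6237
LMTD = 57.1980 / 1.6237 = 35.2266 K

35.2266 K


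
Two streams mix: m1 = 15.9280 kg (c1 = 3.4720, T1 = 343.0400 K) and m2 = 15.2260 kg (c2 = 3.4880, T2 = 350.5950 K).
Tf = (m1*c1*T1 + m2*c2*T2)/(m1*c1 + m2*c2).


num = 37590.3038
den = 108.4103
Tf = 346.7411 K

346.7411 K


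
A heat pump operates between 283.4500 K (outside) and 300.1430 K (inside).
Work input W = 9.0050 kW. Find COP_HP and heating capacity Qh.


COP = 300.1430 / 16.6930 = 17.9802
Qh = 17.9802 * 9.0050 = 161.9114 kW

COP = 17.9802, Qh = 161.9114 kW


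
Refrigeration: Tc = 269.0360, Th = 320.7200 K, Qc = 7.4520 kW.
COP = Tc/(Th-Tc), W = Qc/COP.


COP = 269.0360 / 51.6840 = 5.2054
W = 7.4520 / 5.2054 = 1.4316 kW

COP = 5.2054, W = 1.4316 kW


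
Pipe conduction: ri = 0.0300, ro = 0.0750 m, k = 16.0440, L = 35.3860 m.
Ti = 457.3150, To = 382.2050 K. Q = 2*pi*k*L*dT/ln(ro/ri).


dT = 75.1100 K
ln(ro/ri) = 0.9163
Q = 2*pi*16.0440*35.3860*75.1100 / 0.9163 = 292407.4699 W

292407.4699 W


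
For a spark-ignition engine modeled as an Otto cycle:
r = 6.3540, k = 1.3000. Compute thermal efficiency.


r^(k-1) = 1.7415
eta = 1 - 1/1.7415 = 0.4258 = 42.5770%

42.5770%


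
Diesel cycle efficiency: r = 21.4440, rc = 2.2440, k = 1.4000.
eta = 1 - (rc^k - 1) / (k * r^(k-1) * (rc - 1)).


r^(k-1) = 3.4082
rc^k = 3.1005
eta = 0.6461 = 64.6123%

64.6123%


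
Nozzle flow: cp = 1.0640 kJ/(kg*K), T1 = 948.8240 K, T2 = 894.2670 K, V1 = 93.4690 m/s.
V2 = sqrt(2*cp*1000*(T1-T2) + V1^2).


dT = 54.5570 K
2*cp*1000*dT = 116097.2960
V1^2 = 8736.4540
V2 = sqrt(124833.7500) = 353.3182 m/s

353.3182 m/s


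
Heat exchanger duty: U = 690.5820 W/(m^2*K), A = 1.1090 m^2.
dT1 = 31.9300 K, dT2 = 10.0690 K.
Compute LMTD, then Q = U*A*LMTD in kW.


LMTD = 18.9423 K
Q = 690.5820 * 1.1090 * 18.9423 = 14507.0522 W = 14.5071 kW

14.5071 kW


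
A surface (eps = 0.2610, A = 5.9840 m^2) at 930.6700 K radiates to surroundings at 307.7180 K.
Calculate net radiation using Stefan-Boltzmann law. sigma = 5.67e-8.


T^4 = 7.5021e+11
Tsurr^4 = 8.9663e+09
Q = 0.2610 * 5.67e-8 * 5.9840 * 7.4124e+11 = 65641.1523 W

65641.1523 W


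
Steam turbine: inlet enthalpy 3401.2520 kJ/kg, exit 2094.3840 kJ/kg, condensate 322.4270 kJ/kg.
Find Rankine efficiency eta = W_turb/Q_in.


W = 1306.8680 kJ/kg
Q_in = 3078.8250 kJ/kg
eta = 0.4245 = 42.4470%

eta = 42.4470%


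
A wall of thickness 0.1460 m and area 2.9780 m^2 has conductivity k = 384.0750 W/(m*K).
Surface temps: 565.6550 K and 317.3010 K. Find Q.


dT = 248.3540 K
Q = 384.0750 * 2.9780 * 248.3540 / 0.1460 = 1945624.5430 W

1945624.5430 W


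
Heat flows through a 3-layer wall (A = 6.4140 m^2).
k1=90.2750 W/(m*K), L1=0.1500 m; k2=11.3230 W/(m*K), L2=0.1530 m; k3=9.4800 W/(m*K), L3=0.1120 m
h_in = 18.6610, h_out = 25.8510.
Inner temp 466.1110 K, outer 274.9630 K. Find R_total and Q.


R_conv_in = 1/(18.6610*6.4140) = 0.0084
R_1 = 0.1500/(90.2750*6.4140) = 0.0003
R_2 = 0.1530/(11.3230*6.4140) = 0.0021
R_3 = 0.1120/(9.4800*6.4140) = 0.0018
R_conv_out = 1/(25.8510*6.4140) = 0.0060
R_total = 0.0186 K/W
Q = 191.1480 / 0.0186 = 10280.3266 W

R_total = 0.0186 K/W, Q = 10280.3266 W


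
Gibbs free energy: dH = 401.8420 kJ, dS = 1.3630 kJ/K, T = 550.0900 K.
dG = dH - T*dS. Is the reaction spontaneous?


T*dS = 550.0900 * 1.3630 = 749.7727 kJ
dG = 401.8420 - 749.7727 = -347.9307 kJ (spontaneous)

dG = -347.9307 kJ, spontaneous


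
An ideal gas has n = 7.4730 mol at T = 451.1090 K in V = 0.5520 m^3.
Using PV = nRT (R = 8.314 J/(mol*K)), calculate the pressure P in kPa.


P = nRT/V = 7.4730 * 8.314 * 451.1090 / 0.5520
= 28027.6376 / 0.5520 = 50774.7059 Pa = 50.7747 kPa

50.7747 kPa


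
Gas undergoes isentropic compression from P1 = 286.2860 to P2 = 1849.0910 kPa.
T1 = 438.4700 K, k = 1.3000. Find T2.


(k-1)/k = 0.2308
(P2/P1)^exp = 1.5380
T2 = 438.4700 * 1.5380 = 674.3719 K

674.3719 K


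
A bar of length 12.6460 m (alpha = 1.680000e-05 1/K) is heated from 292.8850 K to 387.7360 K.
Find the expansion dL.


dT = 94.8510 K
dL = 1.680000e-05 * 12.6460 * 94.8510 = 0.020151 m
L_final = 12.666151 m

dL = 0.020151 m


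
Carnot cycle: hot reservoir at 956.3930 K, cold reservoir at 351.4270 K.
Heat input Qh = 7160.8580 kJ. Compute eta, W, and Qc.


eta = 1 - 351.4270/956.3930 = 0.6325
W = 0.6325 * 7160.8580 = 4529.5978 kJ
Qc = 7160.8580 - 4529.5978 = 2631.2602 kJ

eta = 63.2550%, W = 4529.5978 kJ, Qc = 2631.2602 kJ


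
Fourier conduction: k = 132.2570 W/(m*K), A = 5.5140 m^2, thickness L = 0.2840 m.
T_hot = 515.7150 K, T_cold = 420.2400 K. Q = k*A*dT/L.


dT = 95.4750 K
Q = 132.2570 * 5.5140 * 95.4750 / 0.2840 = 245164.0325 W

245164.0325 W


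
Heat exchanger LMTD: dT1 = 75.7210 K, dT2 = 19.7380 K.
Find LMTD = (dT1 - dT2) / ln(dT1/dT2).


dT1/dT2 = 3.8363
ln(dT1/dT2) = 1.3445
LMTD = 55.9830 / 1.3445 = 41.6382 K

41.6382 K


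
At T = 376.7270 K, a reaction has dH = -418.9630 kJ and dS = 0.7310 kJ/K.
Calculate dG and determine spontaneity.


T*dS = 376.7270 * 0.7310 = 275.3874 kJ
dG = -418.9630 - 275.3874 = -694.3504 kJ (spontaneous)

dG = -694.3504 kJ, spontaneous


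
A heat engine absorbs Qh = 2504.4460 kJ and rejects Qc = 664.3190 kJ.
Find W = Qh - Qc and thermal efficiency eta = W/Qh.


W = 2504.4460 - 664.3190 = 1840.1270 kJ
eta = 1840.1270 / 2504.4460 = 0.7347 = 73.4744%

W = 1840.1270 kJ, eta = 73.4744%


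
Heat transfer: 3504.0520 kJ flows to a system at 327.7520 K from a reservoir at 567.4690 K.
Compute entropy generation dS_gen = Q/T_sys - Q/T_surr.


dS_sys = 3504.0520/327.7520 = 10.6912 kJ/K
dS_surr = -3504.0520/567.4690 = -6.1749 kJ/K
dS_gen = 10.6912 - 6.1749 = 4.5163 kJ/K (irreversible)

dS_gen = 4.5163 kJ/K, irreversible


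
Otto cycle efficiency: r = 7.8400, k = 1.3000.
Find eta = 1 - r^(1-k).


r^(k-1) = 1.8548
eta = 1 - 1/1.8548 = 0.4609 = 46.0855%

46.0855%


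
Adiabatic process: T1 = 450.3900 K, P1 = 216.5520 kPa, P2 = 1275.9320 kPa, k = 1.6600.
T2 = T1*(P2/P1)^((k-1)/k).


(k-1)/k = 0.3976
(P2/P1)^exp = 2.0242
T2 = 450.3900 * 2.0242 = 911.6724 K

911.6724 K


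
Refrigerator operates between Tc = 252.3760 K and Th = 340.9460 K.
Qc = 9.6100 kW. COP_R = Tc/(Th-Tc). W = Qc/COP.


COP = 252.3760 / 88.5700 = 2.8495
W = 9.6100 / 2.8495 = 3.3726 kW

COP = 2.8495, W = 3.3726 kW


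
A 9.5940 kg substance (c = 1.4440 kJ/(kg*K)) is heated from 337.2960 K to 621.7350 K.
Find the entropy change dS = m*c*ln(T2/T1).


T2/T1 = 1.8433
ln(T2/T1) = 0.6116
dS = 9.5940 * 1.4440 * 0.6116 = 8.4723 kJ/K

8.4723 kJ/K


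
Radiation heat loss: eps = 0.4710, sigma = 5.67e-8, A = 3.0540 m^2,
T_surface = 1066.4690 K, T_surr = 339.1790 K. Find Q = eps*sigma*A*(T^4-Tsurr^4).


T^4 = 1.2936e+12
Tsurr^4 = 1.3235e+10
Q = 0.4710 * 5.67e-8 * 3.0540 * 1.2803e+12 = 104423.8594 W

104423.8594 W


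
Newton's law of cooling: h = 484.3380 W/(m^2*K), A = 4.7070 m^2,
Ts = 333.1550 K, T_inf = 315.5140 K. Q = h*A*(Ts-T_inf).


dT = 17.6410 K
Q = 484.3380 * 4.7070 * 17.6410 = 40217.5807 W

40217.5807 W


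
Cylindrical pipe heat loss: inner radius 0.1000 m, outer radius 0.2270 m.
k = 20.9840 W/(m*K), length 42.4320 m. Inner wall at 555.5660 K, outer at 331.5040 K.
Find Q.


dT = 224.0620 K
ln(ro/ri) = 0.8198
Q = 2*pi*20.9840*42.4320*224.0620 / 0.8198 = 1529088.5177 W

1529088.5177 W


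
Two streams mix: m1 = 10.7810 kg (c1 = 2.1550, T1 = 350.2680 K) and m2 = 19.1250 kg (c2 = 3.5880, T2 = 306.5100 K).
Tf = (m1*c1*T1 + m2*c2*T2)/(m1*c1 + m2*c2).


num = 29170.6652
den = 91.8536
Tf = 317.5780 K

317.5780 K


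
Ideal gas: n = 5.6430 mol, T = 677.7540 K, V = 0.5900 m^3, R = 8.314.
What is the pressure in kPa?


P = nRT/V = 5.6430 * 8.314 * 677.7540 / 0.5900
= 31797.4402 / 0.5900 = 53893.9665 Pa = 53.8940 kPa

53.8940 kPa


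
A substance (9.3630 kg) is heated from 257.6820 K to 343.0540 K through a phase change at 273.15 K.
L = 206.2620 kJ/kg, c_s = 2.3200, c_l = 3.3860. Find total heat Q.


Q1 (sensible, solid) = 9.3630 * 2.3200 * 15.4680 = 335.9984 kJ
Q2 (latent) = 9.3630 * 206.2620 = 1931.2311 kJ
Q3 (sensible, liquid) = 9.3630 * 3.3860 * 69.9040 = 2216.1748 kJ
Q_total = 4483.4042 kJ

4483.4042 kJ


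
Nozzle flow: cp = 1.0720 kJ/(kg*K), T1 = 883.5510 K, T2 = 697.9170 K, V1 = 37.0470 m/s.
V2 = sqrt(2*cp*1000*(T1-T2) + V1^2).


dT = 185.6340 K
2*cp*1000*dT = 397999.2960
V1^2 = 1372.4802
V2 = sqrt(399371.7762) = 631.9587 m/s

631.9587 m/s


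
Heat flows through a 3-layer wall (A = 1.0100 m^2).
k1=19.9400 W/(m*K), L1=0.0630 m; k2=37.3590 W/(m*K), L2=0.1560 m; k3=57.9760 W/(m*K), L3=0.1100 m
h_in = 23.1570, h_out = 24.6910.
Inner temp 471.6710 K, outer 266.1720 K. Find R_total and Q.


R_conv_in = 1/(23.1570*1.0100) = 0.0428
R_1 = 0.0630/(19.9400*1.0100) = 0.0031
R_2 = 0.1560/(37.3590*1.0100) = 0.0041
R_3 = 0.1100/(57.9760*1.0100) = 0.0019
R_conv_out = 1/(24.6910*1.0100) = 0.0401
R_total = 0.0920 K/W
Q = 205.4990 / 0.0920 = 2233.7668 W

R_total = 0.0920 K/W, Q = 2233.7668 W


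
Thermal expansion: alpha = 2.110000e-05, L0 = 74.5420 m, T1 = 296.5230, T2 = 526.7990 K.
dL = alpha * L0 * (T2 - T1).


dT = 230.2760 K
dL = 2.110000e-05 * 74.5420 * 230.2760 = 0.362186 m
L_final = 74.904186 m

dL = 0.362186 m


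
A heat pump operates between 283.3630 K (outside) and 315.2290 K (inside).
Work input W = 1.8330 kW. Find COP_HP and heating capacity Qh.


COP = 315.2290 / 31.8660 = 9.8923
Qh = 9.8923 * 1.8330 = 18.1326 kW

COP = 9.8923, Qh = 18.1326 kW


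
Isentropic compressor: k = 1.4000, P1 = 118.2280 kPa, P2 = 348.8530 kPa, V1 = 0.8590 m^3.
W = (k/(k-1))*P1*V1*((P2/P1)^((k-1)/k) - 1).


(k-1)/k = 0.2857
(P2/P1)^exp = 1.3623
W = 3.5000 * 118.2280 * 0.8590 * (1.3623 - 1) = 128.7701 kJ

128.7701 kJ


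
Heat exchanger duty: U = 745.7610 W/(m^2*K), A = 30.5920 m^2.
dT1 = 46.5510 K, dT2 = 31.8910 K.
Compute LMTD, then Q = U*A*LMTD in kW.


LMTD = 38.7600 K
Q = 745.7610 * 30.5920 * 38.7600 = 884283.8270 W = 884.2838 kW

884.2838 kW


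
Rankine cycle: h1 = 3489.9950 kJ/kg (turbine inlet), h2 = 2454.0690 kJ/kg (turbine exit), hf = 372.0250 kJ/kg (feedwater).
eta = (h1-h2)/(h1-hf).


W = 1035.9260 kJ/kg
Q_in = 3117.9700 kJ/kg
eta = 0.3322 = 33.2244%

eta = 33.2244%


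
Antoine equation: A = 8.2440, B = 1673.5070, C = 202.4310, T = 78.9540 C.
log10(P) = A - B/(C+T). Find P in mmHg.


C+T = 281.3850
B/(C+T) = 5.9474
log10(P) = 8.2440 - 5.9474 = 2.2966
P = 10^2.2966 = 197.9738 mmHg

197.9738 mmHg


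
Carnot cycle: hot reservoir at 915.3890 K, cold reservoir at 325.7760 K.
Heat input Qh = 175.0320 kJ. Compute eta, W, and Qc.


eta = 1 - 325.7760/915.3890 = 0.6441
W = 0.6441 * 175.0320 = 112.7402 kJ
Qc = 175.0320 - 112.7402 = 62.2918 kJ

eta = 64.4112%, W = 112.7402 kJ, Qc = 62.2918 kJ


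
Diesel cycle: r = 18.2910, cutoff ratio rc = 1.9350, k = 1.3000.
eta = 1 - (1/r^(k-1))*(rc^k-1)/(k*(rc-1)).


r^(k-1) = 2.3915
rc^k = 2.3588
eta = 0.5326 = 53.2567%

53.2567%


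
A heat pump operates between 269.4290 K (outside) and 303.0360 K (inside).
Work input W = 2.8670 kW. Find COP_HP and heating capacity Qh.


COP = 303.0360 / 33.6070 = 9.0171
Qh = 9.0171 * 2.8670 = 25.8519 kW

COP = 9.0171, Qh = 25.8519 kW


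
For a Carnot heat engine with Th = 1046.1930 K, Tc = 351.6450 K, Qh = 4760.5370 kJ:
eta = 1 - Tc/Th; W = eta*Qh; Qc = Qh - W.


eta = 1 - 351.6450/1046.1930 = 0.6639
W = 0.6639 * 4760.5370 = 3160.4316 kJ
Qc = 4760.5370 - 3160.4316 = 1600.1054 kJ

eta = 66.3881%, W = 3160.4316 kJ, Qc = 1600.1054 kJ


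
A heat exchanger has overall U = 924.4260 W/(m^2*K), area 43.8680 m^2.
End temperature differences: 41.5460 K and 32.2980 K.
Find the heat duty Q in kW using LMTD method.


LMTD = 36.7282 K
Q = 924.4260 * 43.8680 * 36.7282 = 1489426.5370 W = 1489.4265 kW

1489.4265 kW


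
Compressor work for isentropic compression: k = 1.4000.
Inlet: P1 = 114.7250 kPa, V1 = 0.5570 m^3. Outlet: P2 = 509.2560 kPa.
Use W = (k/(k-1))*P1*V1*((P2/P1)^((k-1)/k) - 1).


(k-1)/k = 0.2857
(P2/P1)^exp = 1.5309
W = 3.5000 * 114.7250 * 0.5570 * (1.5309 - 1) = 118.7311 kJ

118.7311 kJ


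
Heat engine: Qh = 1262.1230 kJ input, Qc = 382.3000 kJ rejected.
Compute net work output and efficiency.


W = 1262.1230 - 382.3000 = 879.8230 kJ
eta = 879.8230 / 1262.1230 = 0.6971 = 69.7098%

W = 879.8230 kJ, eta = 69.7098%


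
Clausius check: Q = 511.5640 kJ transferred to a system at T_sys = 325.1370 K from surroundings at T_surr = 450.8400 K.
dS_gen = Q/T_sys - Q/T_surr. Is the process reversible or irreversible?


dS_sys = 511.5640/325.1370 = 1.5734 kJ/K
dS_surr = -511.5640/450.8400 = -1.1347 kJ/K
dS_gen = 1.5734 - 1.1347 = 0.4387 kJ/K (irreversible)

dS_gen = 0.4387 kJ/K, irreversible


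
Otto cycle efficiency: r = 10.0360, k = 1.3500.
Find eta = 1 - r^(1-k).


r^(k-1) = 2.2415
eta = 1 - 1/2.2415 = 0.5539 = 55.3878%

55.3878%


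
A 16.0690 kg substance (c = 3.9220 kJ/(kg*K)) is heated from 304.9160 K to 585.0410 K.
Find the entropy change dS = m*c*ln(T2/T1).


T2/T1 = 1.9187
ln(T2/T1) = 0.6516
dS = 16.0690 * 3.9220 * 0.6516 = 41.0684 kJ/K

41.0684 kJ/K


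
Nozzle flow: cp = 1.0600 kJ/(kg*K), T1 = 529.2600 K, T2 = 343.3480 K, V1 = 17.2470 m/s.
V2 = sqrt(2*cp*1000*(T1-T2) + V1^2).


dT = 185.9120 K
2*cp*1000*dT = 394133.4400
V1^2 = 297.4590
V2 = sqrt(394430.8990) = 628.0373 m/s

628.0373 m/s


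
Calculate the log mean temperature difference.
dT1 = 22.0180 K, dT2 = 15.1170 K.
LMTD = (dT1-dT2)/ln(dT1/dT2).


dT1/dT2 = 1.4565
ln(dT1/dT2) = 0.3760
LMTD = 6.9010 / 0.3760 = 18.3518 K

18.3518 K


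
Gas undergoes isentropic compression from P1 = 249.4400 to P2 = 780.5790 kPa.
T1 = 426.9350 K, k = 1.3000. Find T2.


(k-1)/k = 0.2308
(P2/P1)^exp = 1.3012
T2 = 426.9350 * 1.3012 = 555.5160 K

555.5160 K


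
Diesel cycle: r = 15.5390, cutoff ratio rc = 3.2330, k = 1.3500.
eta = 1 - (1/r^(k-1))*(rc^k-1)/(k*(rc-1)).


r^(k-1) = 2.6121
rc^k = 4.8749
eta = 0.5079 = 50.7912%

50.7912%


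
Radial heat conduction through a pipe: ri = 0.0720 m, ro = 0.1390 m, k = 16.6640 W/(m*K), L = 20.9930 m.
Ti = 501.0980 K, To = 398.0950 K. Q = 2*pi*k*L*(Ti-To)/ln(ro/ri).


dT = 103.0030 K
ln(ro/ri) = 0.6578
Q = 2*pi*16.6640*20.9930*103.0030 / 0.6578 = 344179.0859 W

344179.0859 W


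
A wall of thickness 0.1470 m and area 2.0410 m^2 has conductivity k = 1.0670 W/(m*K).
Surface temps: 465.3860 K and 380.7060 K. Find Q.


dT = 84.6800 K
Q = 1.0670 * 2.0410 * 84.6800 / 0.1470 = 1254.5008 W

1254.5008 W


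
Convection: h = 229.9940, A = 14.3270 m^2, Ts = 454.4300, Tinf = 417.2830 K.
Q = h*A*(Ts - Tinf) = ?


dT = 37.1470 K
Q = 229.9940 * 14.3270 * 37.1470 = 122403.9726 W

122403.9726 W


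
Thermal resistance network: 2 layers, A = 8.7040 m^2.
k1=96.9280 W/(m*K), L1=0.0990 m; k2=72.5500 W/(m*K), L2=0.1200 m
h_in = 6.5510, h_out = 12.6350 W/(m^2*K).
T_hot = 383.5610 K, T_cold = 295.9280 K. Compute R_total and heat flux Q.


R_conv_in = 1/(6.5510*8.7040) = 0.0175
R_1 = 0.0990/(96.9280*8.7040) = 0.0001
R_2 = 0.1200/(72.5500*8.7040) = 0.0002
R_conv_out = 1/(12.6350*8.7040) = 0.0091
R_total = 0.0269 K/W
Q = 87.6330 / 0.0269 = 3253.1266 W

R_total = 0.0269 K/W, Q = 3253.1266 W
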